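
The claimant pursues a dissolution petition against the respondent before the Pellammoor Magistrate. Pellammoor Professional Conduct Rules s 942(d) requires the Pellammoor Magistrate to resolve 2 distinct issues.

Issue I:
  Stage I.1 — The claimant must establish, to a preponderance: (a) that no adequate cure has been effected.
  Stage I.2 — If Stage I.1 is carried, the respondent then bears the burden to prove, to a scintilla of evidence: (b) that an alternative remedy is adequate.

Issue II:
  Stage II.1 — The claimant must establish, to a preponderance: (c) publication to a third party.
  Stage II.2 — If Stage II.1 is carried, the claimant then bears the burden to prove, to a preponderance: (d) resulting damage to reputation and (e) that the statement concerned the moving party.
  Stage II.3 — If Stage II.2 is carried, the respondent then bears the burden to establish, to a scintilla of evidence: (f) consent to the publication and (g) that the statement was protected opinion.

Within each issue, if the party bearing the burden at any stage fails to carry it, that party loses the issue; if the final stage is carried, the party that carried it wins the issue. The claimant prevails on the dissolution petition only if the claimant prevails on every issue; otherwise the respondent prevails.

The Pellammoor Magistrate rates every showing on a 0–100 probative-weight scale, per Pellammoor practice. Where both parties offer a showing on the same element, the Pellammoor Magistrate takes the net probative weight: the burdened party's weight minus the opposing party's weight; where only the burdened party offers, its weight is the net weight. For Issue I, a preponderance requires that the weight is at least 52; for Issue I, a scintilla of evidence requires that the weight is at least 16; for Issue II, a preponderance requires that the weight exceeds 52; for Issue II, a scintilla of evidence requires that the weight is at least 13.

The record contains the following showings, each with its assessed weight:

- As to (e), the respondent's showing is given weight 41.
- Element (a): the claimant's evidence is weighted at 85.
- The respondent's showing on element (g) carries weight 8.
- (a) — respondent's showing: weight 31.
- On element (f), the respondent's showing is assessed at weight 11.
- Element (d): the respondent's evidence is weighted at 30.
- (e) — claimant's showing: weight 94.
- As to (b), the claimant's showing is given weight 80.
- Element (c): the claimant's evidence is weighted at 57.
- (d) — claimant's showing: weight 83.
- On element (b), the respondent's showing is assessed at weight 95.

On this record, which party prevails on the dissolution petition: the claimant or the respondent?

— Issue I —
Stage I.1 (claimant, a preponderance, weight is at least 52): (a) net 85−31=54 ≥ 52 — meets.
  All elements met. The burden passes to the respondent.
Stage I.2 (respondent, a scintilla of evidence, weight is at least 16): (b) net 95−80=15 < 16 — fails.
  Not every element is met, so the respondent fails to carry Stage I.2.
The analysis ends at Stage I.2; the claimant prevails on this issue.
— Issue II —
Stage II.1 — burden on claimant; standard: a preponderance (weight exceeds 52).
    (c): 57 > 52 [met]
  Stage II.1 carried; the burden remains with the claimant.
Stage II.2 — burden on claimant; standard: a preponderance (weight exceeds 52).
    (d): 83 − 30 = 53 > 52 [met]
    (e): 94 − 41 = 53 > 52 [met]
  Stage II.2 is satisfied; the onus moves to the respondent.
Stage II.3 — burden on respondent; standard: a scintilla of evidence (weight is at least 13).
    (f): 11 < 13 [not met]
    (g): 8 < 13 [not met]
  Not every element is met, so the respondent fails to carry Stage II.3.
The analysis ends at Stage II.3; the claimant prevails on this issue.
Per-issue: Issue I → claimant; Issue II → claimant. The claimant must prevail on every issue; overall, the claimant prevails.

claimant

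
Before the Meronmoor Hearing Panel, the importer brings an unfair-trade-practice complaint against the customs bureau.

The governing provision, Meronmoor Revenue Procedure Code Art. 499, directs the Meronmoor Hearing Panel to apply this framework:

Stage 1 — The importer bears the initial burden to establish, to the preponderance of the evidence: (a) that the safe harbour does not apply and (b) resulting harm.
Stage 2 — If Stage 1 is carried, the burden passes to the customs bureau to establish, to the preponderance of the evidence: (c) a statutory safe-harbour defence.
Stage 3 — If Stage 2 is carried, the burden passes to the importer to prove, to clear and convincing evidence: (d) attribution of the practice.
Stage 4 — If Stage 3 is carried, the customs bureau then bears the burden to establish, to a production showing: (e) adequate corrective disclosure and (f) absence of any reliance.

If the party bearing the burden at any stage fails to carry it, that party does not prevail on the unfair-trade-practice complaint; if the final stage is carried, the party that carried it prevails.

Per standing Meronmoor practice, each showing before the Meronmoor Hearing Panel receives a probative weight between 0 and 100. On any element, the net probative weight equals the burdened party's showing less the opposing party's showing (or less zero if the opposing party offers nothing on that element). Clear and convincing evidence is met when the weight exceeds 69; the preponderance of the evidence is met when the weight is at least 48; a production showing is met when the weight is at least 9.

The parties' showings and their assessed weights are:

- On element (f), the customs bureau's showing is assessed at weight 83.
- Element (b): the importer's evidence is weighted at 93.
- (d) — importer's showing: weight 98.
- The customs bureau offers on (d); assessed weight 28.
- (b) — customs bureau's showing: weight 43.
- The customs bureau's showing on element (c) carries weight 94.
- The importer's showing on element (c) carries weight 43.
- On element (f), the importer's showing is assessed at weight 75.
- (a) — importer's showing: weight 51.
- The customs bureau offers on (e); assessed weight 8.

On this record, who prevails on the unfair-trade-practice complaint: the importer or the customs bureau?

Stage 1 (importer, the preponderance of the evidence, weight is at least 48): (a) 51 ≥ 48 — meets; (b) net 93−43=50 ≥ 48 — meets.
  Stage 1 is satisfied; the onus moves to the customs bureau.
Stage 2 (customs bureau, the preponderance of the evidence, weight is at least 48): (c) net 94−43=51 ≥ 48 — meets.
  The customs bureau carries Stage 2; the importer now bears the burden.
Stage 3 (importer, clear and convincing evidence, weight exceeds 69): (d) net 98−28=70 > 69 — meets.
  The importer carries Stage 3; the customs bureau now bears the burden.
Stage 4 (customs bureau, a production showing, weight is at least 9): (e) 8 < 9 — fails; (f) net 83−75=8 < 9 — fails.
  Not every element is met, so the customs bureau fails to carry Stage 4.
So the importer prevails.

importer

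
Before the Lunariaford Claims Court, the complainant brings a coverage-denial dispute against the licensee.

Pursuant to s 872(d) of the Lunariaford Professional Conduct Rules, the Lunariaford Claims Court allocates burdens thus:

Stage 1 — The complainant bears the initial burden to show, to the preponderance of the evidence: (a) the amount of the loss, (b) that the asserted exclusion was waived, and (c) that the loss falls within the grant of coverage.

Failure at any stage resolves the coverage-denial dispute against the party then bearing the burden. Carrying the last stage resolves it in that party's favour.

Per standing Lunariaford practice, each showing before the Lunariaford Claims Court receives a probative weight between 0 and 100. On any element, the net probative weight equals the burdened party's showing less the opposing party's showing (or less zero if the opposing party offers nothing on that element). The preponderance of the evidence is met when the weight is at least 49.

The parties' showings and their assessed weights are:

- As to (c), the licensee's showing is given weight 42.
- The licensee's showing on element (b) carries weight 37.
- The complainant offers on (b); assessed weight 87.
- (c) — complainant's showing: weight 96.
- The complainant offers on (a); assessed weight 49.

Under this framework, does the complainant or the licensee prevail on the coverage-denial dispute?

complainant

Stage 1 — burden on complainant; standard: the preponderance of the evidence (weight is at least 49).
    (a): 49 ≥ 49 [met]
    (b): 87 − 37 = 50 ≥ 49 [met]
    (c): 96 − 42 = 54 ≥ 49 [met]
  The complainant carries the last stage.
All stages carried — the complainant prevails.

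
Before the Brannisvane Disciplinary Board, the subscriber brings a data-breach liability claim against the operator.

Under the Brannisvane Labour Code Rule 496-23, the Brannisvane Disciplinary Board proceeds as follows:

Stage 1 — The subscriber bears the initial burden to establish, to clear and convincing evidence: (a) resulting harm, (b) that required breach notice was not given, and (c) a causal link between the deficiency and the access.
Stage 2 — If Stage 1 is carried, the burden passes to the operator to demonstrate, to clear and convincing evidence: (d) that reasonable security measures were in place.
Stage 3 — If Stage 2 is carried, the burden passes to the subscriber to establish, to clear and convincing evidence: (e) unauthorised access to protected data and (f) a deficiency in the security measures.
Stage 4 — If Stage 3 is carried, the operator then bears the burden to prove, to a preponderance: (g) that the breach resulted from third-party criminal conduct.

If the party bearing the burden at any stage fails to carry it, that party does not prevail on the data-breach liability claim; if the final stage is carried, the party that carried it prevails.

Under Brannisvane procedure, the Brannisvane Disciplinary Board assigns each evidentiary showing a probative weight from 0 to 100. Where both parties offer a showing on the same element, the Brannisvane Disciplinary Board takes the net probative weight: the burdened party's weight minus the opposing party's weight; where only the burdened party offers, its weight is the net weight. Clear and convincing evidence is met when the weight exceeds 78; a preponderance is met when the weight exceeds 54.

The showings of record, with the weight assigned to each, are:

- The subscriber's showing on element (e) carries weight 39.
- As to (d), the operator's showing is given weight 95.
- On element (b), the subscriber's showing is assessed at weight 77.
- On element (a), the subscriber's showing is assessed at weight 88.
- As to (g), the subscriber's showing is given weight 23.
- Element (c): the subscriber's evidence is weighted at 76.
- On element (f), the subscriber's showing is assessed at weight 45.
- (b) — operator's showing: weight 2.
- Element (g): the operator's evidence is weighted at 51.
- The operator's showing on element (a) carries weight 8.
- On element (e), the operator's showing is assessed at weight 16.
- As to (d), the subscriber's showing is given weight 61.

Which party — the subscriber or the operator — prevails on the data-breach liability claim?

operator

At Stage 1 the subscriber must meet clear and convincing evidence (weight exceeds 78): on (a) the weight is 88 less the opposing 8 gives net 80, > 78, so (a) meets the standard; on (b) the weight is 77 less the opposing 2 gives net 75, ≤ 78, so (b) does not meet the standard; on (c) the weight is 76, which does not exceed 78, so (c) does not meet the standard.
  The subscriber does not carry Stage 1.
The analysis ends at Stage 1; the operator prevails.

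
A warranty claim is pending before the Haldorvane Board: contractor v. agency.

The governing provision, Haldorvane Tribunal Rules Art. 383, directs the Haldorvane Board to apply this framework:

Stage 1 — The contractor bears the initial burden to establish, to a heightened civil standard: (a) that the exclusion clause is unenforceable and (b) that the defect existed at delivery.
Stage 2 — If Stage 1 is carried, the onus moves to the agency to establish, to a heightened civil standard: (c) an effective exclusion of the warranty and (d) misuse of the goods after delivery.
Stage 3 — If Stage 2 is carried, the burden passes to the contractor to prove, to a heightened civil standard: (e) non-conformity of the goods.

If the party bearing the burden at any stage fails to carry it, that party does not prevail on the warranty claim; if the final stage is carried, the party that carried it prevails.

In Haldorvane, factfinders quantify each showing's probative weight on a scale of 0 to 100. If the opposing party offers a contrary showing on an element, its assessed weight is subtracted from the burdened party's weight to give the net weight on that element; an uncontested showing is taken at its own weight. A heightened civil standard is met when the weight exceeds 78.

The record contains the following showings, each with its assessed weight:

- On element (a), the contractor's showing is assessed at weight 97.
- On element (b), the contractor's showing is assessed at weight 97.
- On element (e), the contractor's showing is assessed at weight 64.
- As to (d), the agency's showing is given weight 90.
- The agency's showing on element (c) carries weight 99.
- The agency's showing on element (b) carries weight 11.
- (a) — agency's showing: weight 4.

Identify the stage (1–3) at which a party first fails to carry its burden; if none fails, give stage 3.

At Stage 1 the contractor must meet a heightened civil standard (weight exceeds 78): on (a) the weight is 97 less the opposing 4 gives net 93, which does exceed 78, so (a) meets the standard; on (b) the weight is 97 less the opposing 11 gives net 86, which does exceed 78, so (b) meets the standard.
  All elements met. The burden passes to the agency.
At Stage 2 the agency must meet a heightened civil standard (weight exceeds 78): on (c) the weight is 99, which does exceed 78, so (c) meets the standard; on (d) the weight is 90, which does exceed 78, so (d) meets the standard.
  The agency carries Stage 2; the contractor now bears the burden.
At Stage 3 the contractor must meet a heightened civil standard (weight exceeds 78): on (e) the weight is 64, ≤ 78, so (e) does not meet the standard.
  The contractor does not carry Stage 3.
So the agency prevails.

stage 3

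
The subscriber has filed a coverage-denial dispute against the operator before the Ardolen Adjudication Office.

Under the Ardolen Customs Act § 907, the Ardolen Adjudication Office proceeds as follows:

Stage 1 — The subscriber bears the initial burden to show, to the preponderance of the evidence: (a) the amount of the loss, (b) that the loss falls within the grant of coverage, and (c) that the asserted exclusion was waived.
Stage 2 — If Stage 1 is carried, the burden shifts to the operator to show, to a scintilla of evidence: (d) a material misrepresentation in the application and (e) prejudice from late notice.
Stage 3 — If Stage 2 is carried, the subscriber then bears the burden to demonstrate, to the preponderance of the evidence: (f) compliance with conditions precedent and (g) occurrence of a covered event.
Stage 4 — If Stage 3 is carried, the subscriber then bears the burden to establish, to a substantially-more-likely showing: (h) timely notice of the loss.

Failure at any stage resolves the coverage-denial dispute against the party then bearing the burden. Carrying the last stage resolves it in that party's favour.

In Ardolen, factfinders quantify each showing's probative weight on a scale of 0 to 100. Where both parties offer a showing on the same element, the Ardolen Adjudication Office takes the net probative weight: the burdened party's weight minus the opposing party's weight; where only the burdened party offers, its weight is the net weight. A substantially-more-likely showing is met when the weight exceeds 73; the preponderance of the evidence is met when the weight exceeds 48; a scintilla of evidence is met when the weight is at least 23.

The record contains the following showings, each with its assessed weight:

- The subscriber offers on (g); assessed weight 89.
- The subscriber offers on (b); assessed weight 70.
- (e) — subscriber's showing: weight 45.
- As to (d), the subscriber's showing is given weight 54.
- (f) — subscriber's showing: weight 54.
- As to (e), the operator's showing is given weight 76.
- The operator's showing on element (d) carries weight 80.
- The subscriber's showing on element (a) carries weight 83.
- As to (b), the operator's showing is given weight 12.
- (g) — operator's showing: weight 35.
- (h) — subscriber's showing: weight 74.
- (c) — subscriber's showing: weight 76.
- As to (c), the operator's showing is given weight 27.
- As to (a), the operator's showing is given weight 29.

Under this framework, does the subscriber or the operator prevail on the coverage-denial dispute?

Stage 1 (subscriber, the preponderance of the evidence, weight exceeds 48): (a) net 83−29=54 > 48 — meets; (b) net 70−12=58 > 48 — meets; (c) net 76−27=49 > 48 — meets.
  Stage 1 carried; the burden shifts to the operator.
Stage 2 (operator, a scintilla of evidence, weight is at least 23): (d) net 80−54=26 ≥ 23 — meets; (e) net 76−45=31 ≥ 23 — meets.
  Stage 2 is satisfied; the onus moves to the subscriber.
Stage 3 (subscriber, the preponderance of the evidence, weight exceeds 48): (f) 54 > 48 — meets; (g) net 89−35=54 > 48 — meets.
  Stage 3 is satisfied; the subscriber continues to bear the burden.
Stage 4 (subscriber, a substantially-more-likely showing, weight exceeds 73): (h) 74 > 73 — meets.
  Stage 4 carried; the final stage is satisfied.
Every stage carried; the subscriber prevails.

subscriber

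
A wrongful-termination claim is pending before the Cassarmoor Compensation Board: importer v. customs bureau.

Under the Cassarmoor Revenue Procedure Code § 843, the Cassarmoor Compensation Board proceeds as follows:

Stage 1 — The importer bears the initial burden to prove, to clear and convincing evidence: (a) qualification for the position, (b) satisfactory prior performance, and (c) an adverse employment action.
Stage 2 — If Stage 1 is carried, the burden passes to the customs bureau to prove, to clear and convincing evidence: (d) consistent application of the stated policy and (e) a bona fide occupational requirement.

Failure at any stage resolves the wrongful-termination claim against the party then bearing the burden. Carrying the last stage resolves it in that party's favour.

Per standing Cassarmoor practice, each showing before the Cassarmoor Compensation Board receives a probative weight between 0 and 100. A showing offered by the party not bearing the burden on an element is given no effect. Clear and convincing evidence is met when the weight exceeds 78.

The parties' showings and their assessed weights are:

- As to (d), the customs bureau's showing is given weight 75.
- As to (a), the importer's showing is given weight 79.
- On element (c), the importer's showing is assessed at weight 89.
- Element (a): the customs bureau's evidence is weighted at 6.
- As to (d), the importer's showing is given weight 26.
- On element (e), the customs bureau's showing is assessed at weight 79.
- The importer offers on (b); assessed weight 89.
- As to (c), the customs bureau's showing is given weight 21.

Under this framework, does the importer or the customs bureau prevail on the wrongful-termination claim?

At Stage 1 the importer must meet clear and convincing evidence (weight exceeds 78): on (a) the weight is 79 (the customs bureau's 6 is given no effect), which does exceed 78, so (a) meets the standard; on (b) the weight is 89, which does exceed 78, so (b) meets the standard; on (c) the weight is 89 (the customs bureau's 21 is given no effect), > 78, so (c) meets the standard.
  The importer carries Stage 1; the customs bureau now bears the burden.
At Stage 2 the customs bureau must meet clear and convincing evidence (weight exceeds 78): on (d) the weight is 75 (the importer's 26 is given no effect), which does not exceed 78, so (d) does not meet the standard; on (e) the weight is 79, > 78, so (e) meets the standard.
  Not every element is met, so the customs bureau fails to carry Stage 2.
So the importer prevails.

importer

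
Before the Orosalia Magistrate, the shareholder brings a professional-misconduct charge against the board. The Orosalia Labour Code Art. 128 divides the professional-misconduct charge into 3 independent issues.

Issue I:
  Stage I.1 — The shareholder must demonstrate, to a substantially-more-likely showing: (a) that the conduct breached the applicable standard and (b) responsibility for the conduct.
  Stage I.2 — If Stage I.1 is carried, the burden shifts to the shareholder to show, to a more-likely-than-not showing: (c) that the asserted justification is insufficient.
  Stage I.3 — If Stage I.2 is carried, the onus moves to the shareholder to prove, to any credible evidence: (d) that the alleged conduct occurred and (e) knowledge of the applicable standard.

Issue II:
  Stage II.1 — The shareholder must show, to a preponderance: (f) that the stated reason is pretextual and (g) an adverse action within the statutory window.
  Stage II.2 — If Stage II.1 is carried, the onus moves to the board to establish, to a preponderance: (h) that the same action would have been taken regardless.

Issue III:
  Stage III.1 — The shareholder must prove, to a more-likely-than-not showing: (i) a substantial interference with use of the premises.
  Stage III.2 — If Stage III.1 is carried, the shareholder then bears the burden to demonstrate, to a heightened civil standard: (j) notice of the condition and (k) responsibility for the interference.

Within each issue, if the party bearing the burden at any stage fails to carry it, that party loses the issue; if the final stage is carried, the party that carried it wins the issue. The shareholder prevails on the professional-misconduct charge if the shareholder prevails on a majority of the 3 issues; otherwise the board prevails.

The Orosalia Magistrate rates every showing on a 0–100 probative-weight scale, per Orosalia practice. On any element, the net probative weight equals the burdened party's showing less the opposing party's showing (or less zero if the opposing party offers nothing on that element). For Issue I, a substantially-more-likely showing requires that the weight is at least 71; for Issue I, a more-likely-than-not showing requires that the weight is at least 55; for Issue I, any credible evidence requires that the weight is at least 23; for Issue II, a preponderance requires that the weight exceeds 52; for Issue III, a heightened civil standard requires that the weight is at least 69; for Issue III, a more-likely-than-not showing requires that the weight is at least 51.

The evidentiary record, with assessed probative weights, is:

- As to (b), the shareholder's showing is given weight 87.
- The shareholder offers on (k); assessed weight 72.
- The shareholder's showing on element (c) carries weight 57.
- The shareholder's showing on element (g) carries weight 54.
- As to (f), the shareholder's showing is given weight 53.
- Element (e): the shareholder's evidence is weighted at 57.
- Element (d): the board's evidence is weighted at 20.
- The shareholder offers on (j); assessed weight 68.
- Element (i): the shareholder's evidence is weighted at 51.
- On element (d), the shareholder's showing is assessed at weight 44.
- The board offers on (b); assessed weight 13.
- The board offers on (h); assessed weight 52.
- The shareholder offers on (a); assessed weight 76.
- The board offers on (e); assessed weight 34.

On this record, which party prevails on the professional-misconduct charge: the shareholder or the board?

shareholder

— Issue I —
Stage I.1 (shareholder, a substantially-more-likely showing, weight is at least 71): (a) 76 ≥ 71 — meets; (b) net 87−13=74 ≥ 71 — meets.
  All elements met. The shareholder retains the burden for Stage I.2.
Stage I.2 (shareholder, a more-likely-than-not showing, weight is at least 55): (c) 57 ≥ 55 — meets.
  All elements met. The shareholder retains the burden for Stage I.3.
Stage I.3 (shareholder, any credible evidence, weight is at least 23): (d) net 44−20=24 ≥ 23 — meets; (e) net 57−34=23 ≥ 23 — meets.
  Stage I.3 carried; the final stage is satisfied.
All stages carried — the shareholder prevails on this issue.
— Issue II —
At Stage II.1 the shareholder must meet a preponderance (weight exceeds 52): on (f) the weight is 53, which does exceed 52, so (f) meets the standard; on (g) the weight is 54, > 52, so (g) meets the standard.
  Stage II.1 is satisfied; the onus moves to the board.
At Stage II.2 the board must meet a preponderance (weight exceeds 52): on (h) the weight is 52, which does not exceed 52, so (h) does not meet the standard.
  The board does not carry Stage II.2.
The shareholder prevails on this issue.
— Issue III —
Stage III.1 — burden on shareholder; standard: a more-likely-than-not showing (weight is at least 51).
    (i): 51 ≥ 51 [met]
  Stage III.1 carried; the burden remains with the shareholder.
Stage III.2 — burden on shareholder; standard: a heightened civil standard (weight is at least 69).
    (j): 68 < 69 [not met]
    (k): 72 ≥ 69 [met]
  Not every element is met, so the shareholder fails to carry Stage III.2.
The board prevails on this issue.
Per-issue: Issue I → shareholder; Issue II → shareholder; Issue III → board. The shareholder must prevail on a majority of issues; overall, the shareholder prevails.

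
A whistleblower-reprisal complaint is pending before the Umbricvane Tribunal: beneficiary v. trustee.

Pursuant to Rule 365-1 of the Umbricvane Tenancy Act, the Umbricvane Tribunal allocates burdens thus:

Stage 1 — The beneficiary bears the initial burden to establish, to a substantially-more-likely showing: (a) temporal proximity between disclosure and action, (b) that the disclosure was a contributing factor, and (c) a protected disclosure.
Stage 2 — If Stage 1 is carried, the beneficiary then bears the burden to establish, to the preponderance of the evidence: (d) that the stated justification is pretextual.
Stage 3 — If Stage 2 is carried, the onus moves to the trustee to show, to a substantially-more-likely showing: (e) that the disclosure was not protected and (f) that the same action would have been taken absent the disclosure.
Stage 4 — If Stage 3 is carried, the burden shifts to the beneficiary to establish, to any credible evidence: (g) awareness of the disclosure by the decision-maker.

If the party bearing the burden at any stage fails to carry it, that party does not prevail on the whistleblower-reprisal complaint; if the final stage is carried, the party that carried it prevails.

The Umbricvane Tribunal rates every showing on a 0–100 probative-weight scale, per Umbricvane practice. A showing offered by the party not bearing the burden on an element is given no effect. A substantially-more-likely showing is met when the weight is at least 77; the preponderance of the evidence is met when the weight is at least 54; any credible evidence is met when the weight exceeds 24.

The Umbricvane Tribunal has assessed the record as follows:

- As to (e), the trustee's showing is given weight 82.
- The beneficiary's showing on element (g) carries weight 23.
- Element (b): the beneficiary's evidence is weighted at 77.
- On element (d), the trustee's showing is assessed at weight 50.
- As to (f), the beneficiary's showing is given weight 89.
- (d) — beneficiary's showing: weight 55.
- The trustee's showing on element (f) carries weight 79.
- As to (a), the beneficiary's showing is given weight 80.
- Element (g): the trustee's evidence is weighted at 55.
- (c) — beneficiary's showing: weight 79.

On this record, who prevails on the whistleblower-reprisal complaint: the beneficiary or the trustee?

trustee

At Stage 1 the beneficiary must meet a substantially-more-likely showing (weight is at least 77): on (a) the weight is 80, which does reach 77, so (a) meets the standard; on (b) the weight is 77, which does reach 77, so (b) meets the standard; on (c) the weight is 79, which does reach 77, so (c) meets the standard.
  Stage 1 carried; the burden remains with the beneficiary.
At Stage 2 the beneficiary must meet the preponderance of the evidence (weight is at least 54): on (d) the weight is 55 (the trustee's 50 is given no effect), ≥ 54, so (d) meets the standard.
  Stage 2 carried; the burden shifts to the trustee.
At Stage 3 the trustee must meet a substantially-more-likely showing (weight is at least 77): on (e) the weight is 82, ≥ 77, so (e) meets the standard; on (f) the weight is 79 (the beneficiary's 89 is given no effect), which does reach 77, so (f) meets the standard.
  Stage 3 is satisfied; the onus moves to the beneficiary.
At Stage 4 the beneficiary must meet any credible evidence (weight exceeds 24): on (g) the weight is 23 (the trustee's 55 is given no effect), which does not exceed 24, so (g) does not meet the standard.
  The beneficiary does not carry Stage 4.
So the trustee prevails.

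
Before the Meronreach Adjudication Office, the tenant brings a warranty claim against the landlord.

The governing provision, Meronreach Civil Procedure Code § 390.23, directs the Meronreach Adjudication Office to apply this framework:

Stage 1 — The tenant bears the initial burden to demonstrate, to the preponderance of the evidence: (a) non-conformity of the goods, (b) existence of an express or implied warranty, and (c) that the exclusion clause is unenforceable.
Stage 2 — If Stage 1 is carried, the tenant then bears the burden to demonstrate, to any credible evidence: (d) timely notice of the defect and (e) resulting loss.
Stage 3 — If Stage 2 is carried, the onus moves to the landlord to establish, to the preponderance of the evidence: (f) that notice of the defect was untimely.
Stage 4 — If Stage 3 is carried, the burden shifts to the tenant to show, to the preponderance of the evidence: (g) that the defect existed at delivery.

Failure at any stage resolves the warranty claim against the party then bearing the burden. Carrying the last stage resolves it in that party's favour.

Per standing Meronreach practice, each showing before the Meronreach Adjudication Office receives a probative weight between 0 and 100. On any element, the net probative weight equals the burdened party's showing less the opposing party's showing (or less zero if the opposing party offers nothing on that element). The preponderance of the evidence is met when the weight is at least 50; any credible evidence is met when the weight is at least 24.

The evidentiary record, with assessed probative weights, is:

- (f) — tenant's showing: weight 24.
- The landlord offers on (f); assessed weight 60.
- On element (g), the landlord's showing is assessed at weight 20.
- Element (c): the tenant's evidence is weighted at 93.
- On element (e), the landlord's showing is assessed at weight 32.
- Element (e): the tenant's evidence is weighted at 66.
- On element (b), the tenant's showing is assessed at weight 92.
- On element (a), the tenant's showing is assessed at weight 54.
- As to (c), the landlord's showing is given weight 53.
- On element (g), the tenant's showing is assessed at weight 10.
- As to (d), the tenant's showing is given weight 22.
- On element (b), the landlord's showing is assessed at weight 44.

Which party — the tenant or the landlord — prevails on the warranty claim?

landlord

Stage 1 — burden on tenant; standard: the preponderance of the evidence (weight is at least 50).
    (a): 54 ≥ 50 [met]
    (b): 92 − 44 = 48 < 50 [not met]
    (c): 93 − 53 = 40 < 50 [not met]
  Stage 1 not carried; the tenant fails its burden.
The analysis ends at Stage 1; the landlord prevails.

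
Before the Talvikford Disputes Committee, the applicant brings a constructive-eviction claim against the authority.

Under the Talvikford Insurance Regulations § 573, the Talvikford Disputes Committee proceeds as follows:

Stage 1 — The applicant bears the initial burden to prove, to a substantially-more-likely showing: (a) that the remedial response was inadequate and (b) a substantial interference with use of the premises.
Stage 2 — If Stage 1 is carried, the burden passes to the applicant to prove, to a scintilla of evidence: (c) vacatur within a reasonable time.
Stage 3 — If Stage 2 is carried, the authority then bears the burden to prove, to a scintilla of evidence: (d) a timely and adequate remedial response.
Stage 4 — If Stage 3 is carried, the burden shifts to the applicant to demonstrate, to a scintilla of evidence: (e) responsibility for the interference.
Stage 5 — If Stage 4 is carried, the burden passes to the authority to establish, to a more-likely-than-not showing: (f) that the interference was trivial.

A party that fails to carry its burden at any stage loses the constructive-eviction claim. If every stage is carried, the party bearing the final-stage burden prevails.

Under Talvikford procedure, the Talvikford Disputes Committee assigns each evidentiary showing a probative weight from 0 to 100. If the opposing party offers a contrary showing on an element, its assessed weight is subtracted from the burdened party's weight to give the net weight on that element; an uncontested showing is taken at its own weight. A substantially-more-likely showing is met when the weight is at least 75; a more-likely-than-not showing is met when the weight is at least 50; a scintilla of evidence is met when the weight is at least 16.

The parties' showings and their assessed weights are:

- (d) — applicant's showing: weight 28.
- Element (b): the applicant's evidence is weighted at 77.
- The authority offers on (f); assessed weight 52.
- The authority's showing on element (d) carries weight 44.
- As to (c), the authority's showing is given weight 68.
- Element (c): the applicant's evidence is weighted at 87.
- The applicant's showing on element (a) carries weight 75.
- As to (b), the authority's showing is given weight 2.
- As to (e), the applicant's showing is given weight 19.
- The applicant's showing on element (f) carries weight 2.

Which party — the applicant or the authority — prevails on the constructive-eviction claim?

Stage 1 (applicant, a substantially-more-likely showing, weight is at least 75): (a) 75 ≥ 75 — meets; (b) net 77−2=75 ≥ 75 — meets.
  All elements met. The applicant retains the burden for Stage 2.
Stage 2 (applicant, a scintilla of evidence, weight is at least 16): (c) net 87−68=19 ≥ 16 — meets.
  Stage 2 is satisfied; the onus moves to the authority.
Stage 3 (authority, a scintilla of evidence, weight is at least 16): (d) net 44−28=16 ≥ 16 — meets.
  All elements met. The burden passes to the applicant.
Stage 4 (applicant, a scintilla of evidence, weight is at least 16): (e) 19 ≥ 16 — meets.
  All elements met. The burden passes to the authority.
Stage 5 (authority, a more-likely-than-not showing, weight is at least 50): (f) net 52−2=50 ≥ 50 — meets.
  All elements met at the final stage.
All stages carried — the authority prevails.

authority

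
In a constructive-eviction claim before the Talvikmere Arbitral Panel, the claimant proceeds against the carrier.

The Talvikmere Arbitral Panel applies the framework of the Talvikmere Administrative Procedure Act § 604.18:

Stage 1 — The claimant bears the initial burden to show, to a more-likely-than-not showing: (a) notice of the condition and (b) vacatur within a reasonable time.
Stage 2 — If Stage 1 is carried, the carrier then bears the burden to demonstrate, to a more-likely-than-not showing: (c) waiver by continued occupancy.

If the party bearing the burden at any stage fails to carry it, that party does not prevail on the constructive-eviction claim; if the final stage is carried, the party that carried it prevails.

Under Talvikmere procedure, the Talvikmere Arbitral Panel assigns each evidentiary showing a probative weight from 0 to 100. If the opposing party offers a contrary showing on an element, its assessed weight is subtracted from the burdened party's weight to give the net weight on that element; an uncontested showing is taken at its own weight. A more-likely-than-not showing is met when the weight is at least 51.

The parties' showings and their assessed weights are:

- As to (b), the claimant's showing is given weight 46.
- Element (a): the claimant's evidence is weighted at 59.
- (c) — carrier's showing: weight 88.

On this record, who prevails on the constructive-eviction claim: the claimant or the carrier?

Stage 1 — burden on claimant; standard: a more-likely-than-not showing (weight is at least 51).
    (a): 59 ≥ 51 [met]
    (b): 46 < 51 [not met]
  The claimant does not carry Stage 1.
The carrier prevails.

carrier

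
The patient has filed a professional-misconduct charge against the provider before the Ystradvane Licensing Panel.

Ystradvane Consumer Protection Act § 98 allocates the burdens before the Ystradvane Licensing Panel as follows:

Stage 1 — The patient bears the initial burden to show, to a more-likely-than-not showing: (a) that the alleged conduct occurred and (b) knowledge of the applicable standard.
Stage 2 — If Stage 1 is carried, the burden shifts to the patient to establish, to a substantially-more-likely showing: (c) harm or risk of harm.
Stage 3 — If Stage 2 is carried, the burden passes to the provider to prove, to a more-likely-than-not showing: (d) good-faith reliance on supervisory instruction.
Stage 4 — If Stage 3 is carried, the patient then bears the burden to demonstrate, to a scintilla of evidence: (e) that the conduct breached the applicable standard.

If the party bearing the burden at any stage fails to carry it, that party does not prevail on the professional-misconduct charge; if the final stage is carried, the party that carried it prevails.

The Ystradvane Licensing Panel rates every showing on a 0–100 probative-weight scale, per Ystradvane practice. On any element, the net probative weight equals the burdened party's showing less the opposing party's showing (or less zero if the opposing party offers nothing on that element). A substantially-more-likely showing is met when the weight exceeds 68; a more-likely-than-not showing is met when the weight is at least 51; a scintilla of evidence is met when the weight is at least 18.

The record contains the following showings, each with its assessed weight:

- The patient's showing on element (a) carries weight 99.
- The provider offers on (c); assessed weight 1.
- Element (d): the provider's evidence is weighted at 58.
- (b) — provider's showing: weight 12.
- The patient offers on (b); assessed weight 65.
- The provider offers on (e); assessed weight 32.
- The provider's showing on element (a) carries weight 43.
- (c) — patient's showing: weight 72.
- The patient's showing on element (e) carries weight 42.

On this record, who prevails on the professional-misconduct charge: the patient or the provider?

Stage 1 — burden on patient; standard: a more-likely-than-not showing (weight is at least 51).
    (a): 99 − 43 = 56 ≥ 51 [met]
    (b): 65 − 12 = 53 ≥ 51 [met]
  Stage 1 carried; the burden remains with the patient.
Stage 2 — burden on patient; standard: a substantially-more-likely showing (weight exceeds 68).
    (c): 72 − 1 = 71 > 68 [met]
  Stage 2 carried; the burden shifts to the provider.
Stage 3 — burden on provider; standard: a more-likely-than-not showing (weight is at least 51).
    (d): 58 ≥ 51 [met]
  All elements met. The burden passes to the patient.
Stage 4 — burden on patient; standard: a scintilla of evidence (weight is at least 18).
    (e): 42 − 32 = 10 < 18 [not met]
  Stage 4 not carried; the patient fails its burden.
The analysis ends at Stage 4; the provider prevails.

provider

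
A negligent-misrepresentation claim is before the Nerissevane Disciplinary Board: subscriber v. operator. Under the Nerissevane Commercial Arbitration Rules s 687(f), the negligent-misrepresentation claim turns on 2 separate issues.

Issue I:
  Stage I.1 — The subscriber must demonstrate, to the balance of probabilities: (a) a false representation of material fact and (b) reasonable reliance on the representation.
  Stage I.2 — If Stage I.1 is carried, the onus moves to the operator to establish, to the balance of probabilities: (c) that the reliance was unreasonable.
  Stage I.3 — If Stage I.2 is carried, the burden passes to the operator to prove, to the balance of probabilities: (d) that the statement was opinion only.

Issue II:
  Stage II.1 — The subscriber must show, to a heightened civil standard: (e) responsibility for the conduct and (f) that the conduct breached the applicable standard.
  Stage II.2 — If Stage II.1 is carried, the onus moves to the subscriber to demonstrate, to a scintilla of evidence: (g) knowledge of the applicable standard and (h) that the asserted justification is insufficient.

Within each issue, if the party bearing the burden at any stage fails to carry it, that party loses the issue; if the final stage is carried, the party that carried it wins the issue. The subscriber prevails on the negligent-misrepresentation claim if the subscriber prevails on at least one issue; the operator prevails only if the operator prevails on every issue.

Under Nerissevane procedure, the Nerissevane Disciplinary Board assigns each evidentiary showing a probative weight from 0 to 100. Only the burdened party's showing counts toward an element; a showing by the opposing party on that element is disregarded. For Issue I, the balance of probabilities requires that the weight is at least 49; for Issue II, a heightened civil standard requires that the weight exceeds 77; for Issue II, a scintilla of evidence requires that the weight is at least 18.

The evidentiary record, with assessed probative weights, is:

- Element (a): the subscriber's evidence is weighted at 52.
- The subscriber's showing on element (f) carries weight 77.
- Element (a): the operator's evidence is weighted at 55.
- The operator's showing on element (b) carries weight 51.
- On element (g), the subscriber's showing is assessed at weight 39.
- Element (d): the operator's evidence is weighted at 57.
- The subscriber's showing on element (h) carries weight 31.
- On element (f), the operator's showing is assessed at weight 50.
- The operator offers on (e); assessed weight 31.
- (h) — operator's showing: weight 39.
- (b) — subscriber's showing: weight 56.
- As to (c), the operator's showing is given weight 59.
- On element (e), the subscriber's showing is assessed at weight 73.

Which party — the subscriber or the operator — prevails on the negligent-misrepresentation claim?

operator

— Issue I —
At Stage I.1 the subscriber must meet the balance of probabilities (weight is at least 49): on (a) the weight is 52 (the operator's 55 is given no effect), which does reach 49, so (a) meets the standard; on (b) the weight is 56 (the operator's 51 is given no effect), which does reach 49, so (b) meets the standard.
  Stage I.1 carried; the burden shifts to the operator.
At Stage I.2 the operator must meet the balance of probabilities (weight is at least 49): on (c) the weight is 59, which does reach 49, so (c) meets the standard.
  All elements met. The operator retains the burden for Stage I.3.
At Stage I.3 the operator must meet the balance of probabilities (weight is at least 49): on (d) the weight is 57, ≥ 49, so (d) meets the standard.
  All elements met at the final stage.
With every stage satisfied, the operator prevails on this issue.
— Issue II —
Stage II.1 (subscriber, a heightened civil standard, weight exceeds 77): (e) 73 (operator's 31 disregarded) ≤ 77 — fails; (f) 77 (operator's 50 disregarded) ≤ 77 — fails.
  Not every element is met, so the subscriber fails to carry Stage II.1.
The operator prevails on this issue.
Per-issue: Issue I → operator; Issue II → operator. The subscriber must prevail on at least one issue; overall, the operator prevails.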